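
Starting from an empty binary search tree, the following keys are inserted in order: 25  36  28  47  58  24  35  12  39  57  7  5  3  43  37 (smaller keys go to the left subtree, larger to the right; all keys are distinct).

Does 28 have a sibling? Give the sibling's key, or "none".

Insert 25: tree is empty, so 25 becomes the root.
Insert 36: 36 > 25 → go right. Place as right child of 25.
Insert 28: 28 > 25 → go right; 28 < 36 → go left. Place as left child of 36.
Insert 47: 47 > 25 → go right; 47 > 36 → go right. Place as right child of 36.
Insert 58: 58 > 25 → go right; 58 > 36 → go right; 58 > 47 → go right. Place as right child of 47.
Insert 24: 24 < 25 → go left. Place as left child of 25.
Insert 35: 35 > 25 → go right; 35 < 36 → go left; 35 > 28 → go right. Place as right child of 28.
Insert 12: 12 < 25 → go left; 12 < 24 → go left. Place as left child of 24.
Insert 39: 39 > 25 → go right; 39 > 36 → go right; 39 < 47 → go left. Place as left child of 47.
Insert 57: 57 > 25 → go right; 57 > 36 → go right; 57 > 47 → go right; 57 < 58 → go left. Place as left child of 58.
Insert 7: 7 < 25 → go left; 7 < 24 → go left; 7 < 12 → go left. Place as left child of 12.
Insert 5: 5 < 25 → go left; 5 < 24 → go left; 5 < 12 → go left; 5 < 7 → go left. Place as left child of 7.
Insert 3: 3 < 25 → go left; 3 < 24 → go left; 3 < 12 → go left; 3 < 7 → go left; 3 < 5 → go left. Place as left child of 5.
Insert 43: 43 > 25 → go right; 43 > 36 → go right; 43 < 47 → go left; 43 > 39 → go right. Place as right child of 39.
Insert 37: 37 > 25 → go right; 37 > 36 → go right; 37 < 47 → go left; 37 < 39 → go left. Place as left child of 39.

28's parent is 36; the other child of 36 is 47.

47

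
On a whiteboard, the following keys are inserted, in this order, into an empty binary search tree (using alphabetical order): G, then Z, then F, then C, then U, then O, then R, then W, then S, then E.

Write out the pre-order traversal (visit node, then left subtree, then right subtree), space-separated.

G F C E Z U O R S W

G: root
Z: right child of G (depth 1)
F: left child of G (depth 1)
C: left child of F (depth 2)
U: left child of Z (depth 2)
O: left child of U (depth 3)
R: right child of O (depth 4)
W: right child of U (depth 3)
S: right child of R (depth 5)
E: right child of C (depth 3)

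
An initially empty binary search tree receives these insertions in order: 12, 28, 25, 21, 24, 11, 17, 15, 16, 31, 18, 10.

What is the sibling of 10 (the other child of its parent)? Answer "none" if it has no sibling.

12: root
28: right child of 12 (depth 1)
25: left child of 28 (depth 2)
21: left child of 25 (depth 3)
24: right child of 21 (depth 4)
11: left child of 12 (depth 1)
17: left child of 21 (depth 4)
15: left child of 17 (depth 5)
16: right child of 15 (depth 6)
31: right child of 28 (depth 2)
18: right child of 17 (depth 5)
10: left child of 11 (depth 2)

10's parent is 11, which has only one child.

none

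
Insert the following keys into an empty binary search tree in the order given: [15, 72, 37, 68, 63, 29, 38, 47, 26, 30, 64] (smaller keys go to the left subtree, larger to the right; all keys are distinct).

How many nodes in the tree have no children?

Insert 15: tree is empty, so 15 becomes the root.
Insert 72: 72 > 15 → go right. Place as right child of 15.
Insert 37: 37 > 15 → go right; 37 < 72 → go left. Place as left child of 72.
Insert 68: 68 > 15 → go right; 68 < 72 → go left; 68 > 37 → go right. Place as right child of 37.
Insert 63: 63 > 15 → go right; 63 < 72 → go left; 63 > 37 → go right; 63 < 68 → go left. Place as left child of 68.
Insert 29: 29 > 15 → go right; 29 < 72 → go left; 29 < 37 → go left. Place as left child of 37.
Insert 38: 38 > 15 → go right; 38 < 72 → go left; 38 > 37 → go right; 38 < 68 → go left; 38 < 63 → go left. Place as left child of 63.
Insert 47: 47 > 15 → go right; 47 < 72 → go left; 47 > 37 → go right; 47 < 68 → go left; 47 < 63 → go left; 47 > 38 → go right. Place as right child of 38.
Insert 26: 26 > 15 → go right; 26 < 72 → go left; 26 < 37 → go left; 26 < 29 → go left. Place as left child of 29.
Insert 30: 30 > 15 → go right; 30 < 72 → go left; 30 < 37 → go left; 30 > 29 → go right. Place as right child of 29.
Insert 64: 64 > 15 → go right; 64 < 72 → go left; 64 > 37 → go right; 64 < 68 → go left; 64 > 63 → go right. Place as right child of 63.

Leaves: 26, 30, 47, 64 — 4 in total.

4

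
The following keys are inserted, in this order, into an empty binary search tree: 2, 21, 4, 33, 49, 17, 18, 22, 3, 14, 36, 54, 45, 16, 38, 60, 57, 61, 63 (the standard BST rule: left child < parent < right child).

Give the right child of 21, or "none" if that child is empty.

33

2: root
21: right child of 2 (depth 1)
4: left child of 21 (depth 2)
33: right child of 21 (depth 2)
49: right child of 33 (depth 3)
17: right child of 4 (depth 3)
18: right child of 17 (depth 4)
22: left child of 33 (depth 3)
3: left child of 4 (depth 3)
14: left child of 17 (depth 4)
36: left child of 49 (depth 4)
54: right child of 49 (depth 4)
45: right child of 36 (depth 5)
16: right child of 14 (depth 5)
38: left child of 45 (depth 6)
60: right child of 54 (depth 5)
57: left child of 60 (depth 6)
61: right child of 60 (depth 6)
63: right child of 61 (depth 7)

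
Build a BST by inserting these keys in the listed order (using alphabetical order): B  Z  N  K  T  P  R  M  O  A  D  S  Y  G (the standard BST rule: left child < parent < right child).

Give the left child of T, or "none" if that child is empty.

P

Insert B: tree is empty, so B becomes the root.
Insert Z: Z > B → go right. Place as right child of B.
Insert N: N > B → go right; N < Z → go left. Place as left child of Z.
Insert K: K > B → go right; K < Z → go left; K < N → go left. Place as left child of N.
Insert T: T > B → go right; T < Z → go left; T > N → go right. Place as right child of N.
Insert P: P > B → go right; P < Z → go left; P > N → go right; P < T → go left. Place as left child of T.
Insert R: R > B → go right; R < Z → go left; R > N → go right; R < T → go left; R > P → go right. Place as right child of P.
Insert M: M > B → go right; M < Z → go left; M < N → go left; M > K → go right. Place as right child of K.
Insert O: O > B → go right; O < Z → go left; O > N → go right; O < T → go left; O < P → go left. Place as left child of P.
Insert A: A < B → go left. Place as left child of B.
Insert D: D > B → go right; D < Z → go left; D < N → go left; D < K → go left. Place as left child of K.
Insert S: S > B → go right; S < Z → go left; S > N → go right; S < T → go left; S > P → go right; S > R → go right. Place as right child of R.
Insert Y: Y > B → go right; Y < Z → go left; Y > N → go right; Y > T → go right. Place as right child of T.
Insert G: G > B → go right; G < Z → go left; G < N → go left; G < K → go left; G > D → go right. Place as right child of D.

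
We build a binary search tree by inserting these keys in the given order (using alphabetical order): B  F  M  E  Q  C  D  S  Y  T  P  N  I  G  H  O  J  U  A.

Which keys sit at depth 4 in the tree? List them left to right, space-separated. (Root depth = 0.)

D G J P S

B: root
F: right child of B (depth 1)
M: right child of F (depth 2)
E: left child of F (depth 2)
Q: right child of M (depth 3)
C: left child of E (depth 3)
D: right child of C (depth 4)
S: right child of Q (depth 4)
Y: right child of S (depth 5)
T: left child of Y (depth 6)
P: left child of Q (depth 4)
N: left child of P (depth 5)
I: left child of M (depth 3)
G: left child of I (depth 4)
H: right child of G (depth 5)
O: right child of N (depth 6)
J: right child of I (depth 4)
U: right child of T (depth 7)
A: left child of B (depth 1)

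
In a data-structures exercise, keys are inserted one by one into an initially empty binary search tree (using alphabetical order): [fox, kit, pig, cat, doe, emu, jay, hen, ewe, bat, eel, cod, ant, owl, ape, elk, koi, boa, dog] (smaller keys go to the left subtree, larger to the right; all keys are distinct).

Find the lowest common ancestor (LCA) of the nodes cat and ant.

cat

fox: root
kit: right child of fox (depth 1)
pig: right child of kit (depth 2)
cat: left child of fox (depth 1)
doe: right child of cat (depth 2)
emu: right child of doe (depth 3)
jay: left child of kit (depth 2)
hen: left child of jay (depth 3)
ewe: right child of emu (depth 4)
bat: left child of cat (depth 2)
eel: left child of emu (depth 4)
cod: left child of doe (depth 3)
ant: left child of bat (depth 3)
owl: left child of pig (depth 3)
ape: right child of ant (depth 4)
elk: right child of eel (depth 5)
koi: left child of owl (depth 4)
boa: right child of bat (depth 3)
dog: left child of eel (depth 5)

Path to cat: fox → cat
Path to ant: fox → cat → bat → ant
cat lies on both paths and is an ancestor of the other node.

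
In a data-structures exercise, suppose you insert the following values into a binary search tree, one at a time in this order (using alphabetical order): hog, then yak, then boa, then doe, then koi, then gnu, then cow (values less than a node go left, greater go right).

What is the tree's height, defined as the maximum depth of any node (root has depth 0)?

3

hog: root
yak: right child of hog (depth 1)
boa: left child of hog (depth 1)
doe: right child of boa (depth 2)
koi: left child of yak (depth 2)
gnu: right child of doe (depth 3)
cow: left child of doe (depth 3)

The deepest node is gnu at depth 3.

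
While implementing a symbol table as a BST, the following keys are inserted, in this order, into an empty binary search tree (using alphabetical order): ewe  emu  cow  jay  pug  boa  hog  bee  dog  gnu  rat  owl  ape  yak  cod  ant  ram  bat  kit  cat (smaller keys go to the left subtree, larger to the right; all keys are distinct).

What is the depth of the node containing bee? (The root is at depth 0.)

4

Insert ewe: tree is empty, so ewe becomes the root.
Insert emu: emu < ewe → go left. Place as left child of ewe.
Insert cow: cow < ewe → go left; cow < emu → go left. Place as left child of emu.
Insert jay: jay > ewe → go right. Place as right child of ewe.
Insert pug: pug > ewe → go right; pug > jay → go right. Place as right child of jay.
Insert boa: boa < ewe → go left; boa < emu → go left; boa < cow → go left. Place as left child of cow.
Insert hog: hog > ewe → go right; hog < jay → go left. Place as left child of jay.
Insert bee: bee < ewe → go left; bee < emu → go left; bee < cow → go left; bee < boa → go left. Place as left child of boa.
Insert dog: dog < ewe → go left; dog < emu → go left; dog > cow → go right. Place as right child of cow.
Insert gnu: gnu > ewe → go right; gnu < jay → go left; gnu < hog → go left. Place as left child of hog.
Insert rat: rat > ewe → go right; rat > jay → go right; rat > pug → go right. Place as right child of pug.
Insert owl: owl > ewe → go right; owl > jay → go right; owl < pug → go left. Place as left child of pug.
Insert ape: ape < ewe → go left; ape < emu → go left; ape < cow → go left; ape < boa → go left; ape < bee → go left. Place as left child of bee.
Insert yak: yak > ewe → go right; yak > jay → go right; yak > pug → go right; yak > rat → go right. Place as right child of rat.
Insert cod: cod < ewe → go left; cod < emu → go left; cod < cow → go left; cod > boa → go right. Place as right child of boa.
Insert ant: ant < ewe → go left; ant < emu → go left; ant < cow → go left; ant < boa → go left; ant < bee → go left; ant < ape → go left. Place as left child of ape.
Insert ram: ram > ewe → go right; ram > jay → go right; ram > pug → go right; ram < rat → go left. Place as left child of rat.
Insert bat: bat < ewe → go left; bat < emu → go left; bat < cow → go left; bat < boa → go left; bat < bee → go left; bat > ape → go right. Place as right child of ape.
Insert kit: kit > ewe → go right; kit > jay → go right; kit < pug → go left; kit < owl → go left. Place as left child of owl.
Insert cat: cat < ewe → go left; cat < emu → go left; cat < cow → go left; cat > boa → go right; cat < cod → go left. Place as left child of cod.

Path to bee: ewe → emu → cow → boa → bee, which is 4 edges.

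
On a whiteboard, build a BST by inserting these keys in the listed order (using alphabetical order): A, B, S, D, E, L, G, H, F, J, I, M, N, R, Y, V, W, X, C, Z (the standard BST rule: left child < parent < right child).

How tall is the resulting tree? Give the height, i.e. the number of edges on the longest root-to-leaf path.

9

A: root
B: right child of A (depth 1)
S: right child of B (depth 2)
D: left child of S (depth 3)
E: right child of D (depth 4)
L: right child of E (depth 5)
G: left child of L (depth 6)
H: right child of G (depth 7)
F: left child of G (depth 7)
J: right child of H (depth 8)
I: left child of J (depth 9)
M: right child of L (depth 6)
N: right child of M (depth 7)
R: right child of N (depth 8)
Y: right child of S (depth 3)
V: left child of Y (depth 4)
W: right child of V (depth 5)
X: right child of W (depth 6)
C: left child of D (depth 4)
Z: right child of Y (depth 4)

The deepest node is I at depth 9.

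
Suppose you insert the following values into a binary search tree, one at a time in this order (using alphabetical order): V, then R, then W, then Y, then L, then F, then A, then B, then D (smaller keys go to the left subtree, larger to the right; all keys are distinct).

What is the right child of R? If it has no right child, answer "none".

Insert V: tree is empty, so V becomes the root.
Insert R: R < V → go left. Place as left child of V.
Insert W: W > V → go right. Place as right child of V.
Insert Y: Y > V → go right; Y > W → go right. Place as right child of W.
Insert L: L < V → go left; L < R → go left. Place as left child of R.
Insert F: F < V → go left; F < R → go left; F < L → go left. Place as left child of L.
Insert A: A < V → go left; A < R → go left; A < L → go left; A < F → go left. Place as left child of F.
Insert B: B < V → go left; B < R → go left; B < L → go left; B < F → go left; B > A → go right. Place as right child of A.
Insert D: D < V → go left; D < R → go left; D < L → go left; D < F → go left; D > A → go right; D > B → go right. Place as right child of B.

none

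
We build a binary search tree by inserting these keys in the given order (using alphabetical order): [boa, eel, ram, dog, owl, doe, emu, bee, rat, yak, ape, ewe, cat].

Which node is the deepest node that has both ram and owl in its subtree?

ram

Insert boa: tree is empty, so boa becomes the root.
Insert eel: eel > boa → go right. Place as right child of boa.
Insert ram: ram > boa → go right; ram > eel → go right. Place as right child of eel.
Insert dog: dog > boa → go right; dog < eel → go left. Place as left child of eel.
Insert owl: owl > boa → go right; owl > eel → go right; owl < ram → go left. Place as left child of ram.
Insert doe: doe > boa → go right; doe < eel → go left; doe < dog → go left. Place as left child of dog.
Insert emu: emu > boa → go right; emu > eel → go right; emu < ram → go left; emu < owl → go left. Place as left child of owl.
Insert bee: bee < boa → go left. Place as left child of boa.
Insert rat: rat > boa → go right; rat > eel → go right; rat > ram → go right. Place as right child of ram.
Insert yak: yak > boa → go right; yak > eel → go right; yak > ram → go right; yak > rat → go right. Place as right child of rat.
Insert ape: ape < boa → go left; ape < bee → go left. Place as left child of bee.
Insert ewe: ewe > boa → go right; ewe > eel → go right; ewe < ram → go left; ewe < owl → go left; ewe > emu → go right. Place as right child of emu.
Insert cat: cat > boa → go right; cat < eel → go left; cat < dog → go left; cat < doe → go left. Place as left child of doe.

Path to ram: boa → eel → ram
Path to owl: boa → eel → ram → owl
ram lies on both paths and is an ancestor of the other node.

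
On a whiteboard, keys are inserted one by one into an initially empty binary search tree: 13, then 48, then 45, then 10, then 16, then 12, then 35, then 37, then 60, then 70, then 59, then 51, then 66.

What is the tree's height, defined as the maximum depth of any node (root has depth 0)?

5

13: root
48: right child of 13 (depth 1)
45: left child of 48 (depth 2)
10: left child of 13 (depth 1)
16: left child of 45 (depth 3)
12: right child of 10 (depth 2)
35: right child of 16 (depth 4)
37: right child of 35 (depth 5)
60: right child of 48 (depth 2)
70: right child of 60 (depth 3)
59: left child of 60 (depth 3)
51: left child of 59 (depth 4)
66: left child of 70 (depth 4)

The deepest node is 37 at depth 5.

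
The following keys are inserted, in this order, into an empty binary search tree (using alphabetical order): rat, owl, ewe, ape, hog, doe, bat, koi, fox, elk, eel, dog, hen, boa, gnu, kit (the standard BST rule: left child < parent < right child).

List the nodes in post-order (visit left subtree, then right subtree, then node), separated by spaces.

boa bat dog eel elk doe ape gnu hen fox kit koi hog ewe owl rat

Insert rat: tree is empty, so rat becomes the root.
Insert owl: owl < rat → go left. Place as left child of rat.
Insert ewe: ewe < rat → go left; ewe < owl → go left. Place as left child of owl.
Insert ape: ape < rat → go left; ape < owl → go left; ape < ewe → go left. Place as left child of ewe.
Insert hog: hog < rat → go left; hog < owl → go left; hog > ewe → go right. Place as right child of ewe.
Insert doe: doe < rat → go left; doe < owl → go left; doe < ewe → go left; doe > ape → go right. Place as right child of ape.
Insert bat: bat < rat → go left; bat < owl → go left; bat < ewe → go left; bat > ape → go right; bat < doe → go left. Place as left child of doe.
Insert koi: koi < rat → go left; koi < owl → go left; koi > ewe → go right; koi > hog → go right. Place as right child of hog.
Insert fox: fox < rat → go left; fox < owl → go left; fox > ewe → go right; fox < hog → go left. Place as left child of hog.
Insert elk: elk < rat → go left; elk < owl → go left; elk < ewe → go left; elk > ape → go right; elk > doe → go right. Place as right child of doe.
Insert eel: eel < rat → go left; eel < owl → go left; eel < ewe → go left; eel > ape → go right; eel > doe → go right; eel < elk → go left. Place as left child of elk.
Insert dog: dog < rat → go left; dog < owl → go left; dog < ewe → go left; dog > ape → go right; dog > doe → go right; dog < elk → go left; dog < eel → go left. Place as left child of eel.
Insert hen: hen < rat → go left; hen < owl → go left; hen > ewe → go right; hen < hog → go left; hen > fox → go right. Place as right child of fox.
Insert boa: boa < rat → go left; boa < owl → go left; boa < ewe → go left; boa > ape → go right; boa < doe → go left; boa > bat → go right. Place as right child of bat.
Insert gnu: gnu < rat → go left; gnu < owl → go left; gnu > ewe → go right; gnu < hog → go left; gnu > fox → go right; gnu < hen → go left. Place as left child of hen.
Insert kit: kit < rat → go left; kit < owl → go left; kit > ewe → go right; kit > hog → go right; kit < koi → go left. Place as left child of koi.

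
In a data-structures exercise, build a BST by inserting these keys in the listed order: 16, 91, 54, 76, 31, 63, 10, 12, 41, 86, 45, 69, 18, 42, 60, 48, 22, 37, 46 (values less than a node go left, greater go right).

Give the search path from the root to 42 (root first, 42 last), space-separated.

16 91 54 31 41 45 42

Insert 16: tree is empty, so 16 becomes the root.
Insert 91: 91 > 16 → go right. Place as right child of 16.
Insert 54: 54 > 16 → go right; 54 < 91 → go left. Place as left child of 91.
Insert 76: 76 > 16 → go right; 76 < 91 → go left; 76 > 54 → go right. Place as right child of 54.
Insert 31: 31 > 16 → go right; 31 < 91 → go left; 31 < 54 → go left. Place as left child of 54.
Insert 63: 63 > 16 → go right; 63 < 91 → go left; 63 > 54 → go right; 63 < 76 → go left. Place as left child of 76.
Insert 10: 10 < 16 → go left. Place as left child of 16.
Insert 12: 12 < 16 → go left; 12 > 10 → go right. Place as right child of 10.
Insert 41: 41 > 16 → go right; 41 < 91 → go left; 41 < 54 → go left; 41 > 31 → go right. Place as right child of 31.
Insert 86: 86 > 16 → go right; 86 < 91 → go left; 86 > 54 → go right; 86 > 76 → go right. Place as right child of 76.
Insert 45: 45 > 16 → go right; 45 < 91 → go left; 45 < 54 → go left; 45 > 31 → go right; 45 > 41 → go right. Place as right child of 41.
Insert 69: 69 > 16 → go right; 69 < 91 → go left; 69 > 54 → go right; 69 < 76 → go left; 69 > 63 → go right. Place as right child of 63.
Insert 18: 18 > 16 → go right; 18 < 91 → go left; 18 < 54 → go left; 18 < 31 → go left. Place as left child of 31.
Insert 42: 42 > 16 → go right; 42 < 91 → go left; 42 < 54 → go left; 42 > 31 → go right; 42 > 41 → go right; 42 < 45 → go left. Place as left child of 45.
Insert 60: 60 > 16 → go right; 60 < 91 → go left; 60 > 54 → go right; 60 < 76 → go left; 60 < 63 → go left. Place as left child of 63.
Insert 48: 48 > 16 → go right; 48 < 91 → go left; 48 < 54 → go left; 48 > 31 → go right; 48 > 41 → go right; 48 > 45 → go right. Place as right child of 45.
Insert 22: 22 > 16 → go right; 22 < 91 → go left; 22 < 54 → go left; 22 < 31 → go left; 22 > 18 → go right. Place as right child of 18.
Insert 37: 37 > 16 → go right; 37 < 91 → go left; 37 < 54 → go left; 37 > 31 → go right; 37 < 41 → go left. Place as left child of 41.
Insert 46: 46 > 16 → go right; 46 < 91 → go left; 46 < 54 → go left; 46 > 31 → go right; 46 > 41 → go right; 46 > 45 → go right; 46 < 48 → go left. Place as left child of 48.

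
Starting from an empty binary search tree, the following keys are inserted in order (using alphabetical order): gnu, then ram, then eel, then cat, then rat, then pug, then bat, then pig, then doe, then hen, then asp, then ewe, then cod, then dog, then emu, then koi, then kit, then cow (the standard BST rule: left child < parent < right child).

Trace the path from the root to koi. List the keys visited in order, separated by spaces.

Resulting structure (node: left, right):
  gnu: L=eel, R=ram
  ram: L=pug, R=rat
  eel: L=cat, R=ewe
  cat: L=bat, R=doe
  rat: L=–, R=–
  pug: L=pig, R=–
  bat: L=asp, R=–
  pig: L=hen, R=–
  doe: L=cod, R=dog
  hen: L=–, R=koi
  asp: L=–, R=–
  ewe: L=emu, R=–
  cod: L=–, R=cow
  dog: L=–, R=–
  emu: L=–, R=–
  koi: L=kit, R=–
  kit: L=–, R=–
  cow: L=–, R=–

gnu ram pug pig hen koi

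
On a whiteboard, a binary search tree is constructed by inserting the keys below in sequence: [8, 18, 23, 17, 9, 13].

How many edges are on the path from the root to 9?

3

Insert 8: tree is empty, so 8 becomes the root.
Insert 18: 18 > 8 → go right. Place as right child of 8.
Insert 23: 23 > 8 → go right; 23 > 18 → go right. Place as right child of 18.
Insert 17: 17 > 8 → go right; 17 < 18 → go left. Place as left child of 18.
Insert 9: 9 > 8 → go right; 9 < 18 → go left; 9 < 17 → go left. Place as left child of 17.
Insert 13: 13 > 8 → go right; 13 < 18 → go left; 13 < 17 → go left; 13 > 9 → go right. Place as right child of 9.

Path to 9: 8 → 18 → 17 → 9, which is 3 edges.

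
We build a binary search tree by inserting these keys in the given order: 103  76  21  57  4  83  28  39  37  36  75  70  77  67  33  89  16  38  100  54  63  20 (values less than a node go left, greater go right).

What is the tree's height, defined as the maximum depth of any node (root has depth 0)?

8

Insert 103: tree is empty, so 103 becomes the root.
Insert 76: 76 < 103 → go left. Place as left child of 103.
Insert 21: 21 < 103 → go left; 21 < 76 → go left. Place as left child of 76.
Insert 57: 57 < 103 → go left; 57 < 76 → go left; 57 > 21 → go right. Place as right child of 21.
Insert 4: 4 < 103 → go left; 4 < 76 → go left; 4 < 21 → go left. Place as left child of 21.
Insert 83: 83 < 103 → go left; 83 > 76 → go right. Place as right child of 76.
Insert 28: 28 < 103 → go left; 28 < 76 → go left; 28 > 21 → go right; 28 < 57 → go left. Place as left child of 57.
Insert 39: 39 < 103 → go left; 39 < 76 → go left; 39 > 21 → go right; 39 < 57 → go left; 39 > 28 → go right. Place as right child of 28.
Insert 37: 37 < 103 → go left; 37 < 76 → go left; 37 > 21 → go right; 37 < 57 → go left; 37 > 28 → go right; 37 < 39 → go left. Place as left child of 39.
Insert 36: 36 < 103 → go left; 36 < 76 → go left; 36 > 21 → go right; 36 < 57 → go left; 36 > 28 → go right; 36 < 39 → go left; 36 < 37 → go left. Place as left child of 37.
Insert 75: 75 < 103 → go left; 75 < 76 → go left; 75 > 21 → go right; 75 > 57 → go right. Place as right child of 57.
Insert 70: 70 < 103 → go left; 70 < 76 → go left; 70 > 21 → go right; 70 > 57 → go right; 70 < 75 → go left. Place as left child of 75.
Insert 77: 77 < 103 → go left; 77 > 76 → go right; 77 < 83 → go left. Place as left child of 83.
Insert 67: 67 < 103 → go left; 67 < 76 → go left; 67 > 21 → go right; 67 > 57 → go right; 67 < 75 → go left; 67 < 70 → go left. Place as left child of 70.
Insert 33: 33 < 103 → go left; 33 < 76 → go left; 33 > 21 → go right; 33 < 57 → go left; 33 > 28 → go right; 33 < 39 → go left; 33 < 37 → go left; 33 < 36 → go left. Place as left child of 36.
Insert 89: 89 < 103 → go left; 89 > 76 → go right; 89 > 83 → go right. Place as right child of 83.
Insert 16: 16 < 103 → go left; 16 < 76 → go left; 16 < 21 → go left; 16 > 4 → go right. Place as right child of 4.
Insert 38: 38 < 103 → go left; 38 < 76 → go left; 38 > 21 → go right; 38 < 57 → go left; 38 > 28 → go right; 38 < 39 → go left; 38 > 37 → go right. Place as right child of 37.
Insert 100: 100 < 103 → go left; 100 > 76 → go right; 100 > 83 → go right; 100 > 89 → go right. Place as right child of 89.
Insert 54: 54 < 103 → go left; 54 < 76 → go left; 54 > 21 → go right; 54 < 57 → go left; 54 > 28 → go right; 54 > 39 → go right. Place as right child of 39.
Insert 63: 63 < 103 → go left; 63 < 76 → go left; 63 > 21 → go right; 63 > 57 → go right; 63 < 75 → go left; 63 < 70 → go left; 63 < 67 → go left. Place as left child of 67.
Insert 20: 20 < 103 → go left; 20 < 76 → go left; 20 < 21 → go left; 20 > 4 → go right; 20 > 16 → go right. Place as right child of 16.

The deepest node is 33 at depth 8.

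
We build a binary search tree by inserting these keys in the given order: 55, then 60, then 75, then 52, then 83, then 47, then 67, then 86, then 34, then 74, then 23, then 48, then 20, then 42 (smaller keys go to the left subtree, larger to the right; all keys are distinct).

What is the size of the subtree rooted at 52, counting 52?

7

Resulting structure (node: left, right):
  55: L=52, R=60
  60: L=–, R=75
  75: L=67, R=83
  52: L=47, R=–
  83: L=–, R=86
  47: L=34, R=48
  67: L=–, R=74
  86: L=–, R=–
  34: L=23, R=42
  74: L=–, R=–
  23: L=20, R=–
  48: L=–, R=–
  20: L=–, R=–
  42: L=–, R=–

Subtree rooted at 52 contains: 52, 47, 34, 23, 20, 42, 48 — 7 nodes.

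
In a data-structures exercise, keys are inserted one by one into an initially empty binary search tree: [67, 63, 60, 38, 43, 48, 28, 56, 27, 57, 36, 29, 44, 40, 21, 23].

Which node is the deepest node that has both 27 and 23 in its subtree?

Insert 67: tree is empty, so 67 becomes the root.
Insert 63: 63 < 67 → go left. Place as left child of 67.
Insert 60: 60 < 67 → go left; 60 < 63 → go left. Place as left child of 63.
Insert 38: 38 < 67 → go left; 38 < 63 → go left; 38 < 60 → go left. Place as left child of 60.
Insert 43: 43 < 67 → go left; 43 < 63 → go left; 43 < 60 → go left; 43 > 38 → go right. Place as right child of 38.
Insert 48: 48 < 67 → go left; 48 < 63 → go left; 48 < 60 → go left; 48 > 38 → go right; 48 > 43 → go right. Place as right child of 43.
Insert 28: 28 < 67 → go left; 28 < 63 → go left; 28 < 60 → go left; 28 < 38 → go left. Place as left child of 38.
Insert 56: 56 < 67 → go left; 56 < 63 → go left; 56 < 60 → go left; 56 > 38 → go right; 56 > 43 → go right; 56 > 48 → go right. Place as right child of 48.
Insert 27: 27 < 67 → go left; 27 < 63 → go left; 27 < 60 → go left; 27 < 38 → go left; 27 < 28 → go left. Place as left child of 28.
Insert 57: 57 < 67 → go left; 57 < 63 → go left; 57 < 60 → go left; 57 > 38 → go right; 57 > 43 → go right; 57 > 48 → go right; 57 > 56 → go right. Place as right child of 56.
Insert 36: 36 < 67 → go left; 36 < 63 → go left; 36 < 60 → go left; 36 < 38 → go left; 36 > 28 → go right. Place as right child of 28.
Insert 29: 29 < 67 → go left; 29 < 63 → go left; 29 < 60 → go left; 29 < 38 → go left; 29 > 28 → go right; 29 < 36 → go left. Place as left child of 36.
Insert 44: 44 < 67 → go left; 44 < 63 → go left; 44 < 60 → go left; 44 > 38 → go right; 44 > 43 → go right; 44 < 48 → go left. Place as left child of 48.
Insert 40: 40 < 67 → go left; 40 < 63 → go left; 40 < 60 → go left; 40 > 38 → go right; 40 < 43 → go left. Place as left child of 43.
Insert 21: 21 < 67 → go left; 21 < 63 → go left; 21 < 60 → go left; 21 < 38 → go left; 21 < 28 → go left; 21 < 27 → go left. Place as left child of 27.
Insert 23: 23 < 67 → go left; 23 < 63 → go left; 23 < 60 → go left; 23 < 38 → go left; 23 < 28 → go left; 23 < 27 → go left; 23 > 21 → go right. Place as right child of 21.

Path to 27: 67 → 63 → 60 → 38 → 28 → 27
Path to 23: 67 → 63 → 60 → 38 → 28 → 27 → 21 → 23
27 lies on both paths and is an ancestor of the other node.

27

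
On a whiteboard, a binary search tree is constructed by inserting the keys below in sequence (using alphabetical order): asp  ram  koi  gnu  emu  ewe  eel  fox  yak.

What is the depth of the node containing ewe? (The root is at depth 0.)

asp: root
ram: right child of asp (depth 1)
koi: left child of ram (depth 2)
gnu: left child of koi (depth 3)
emu: left child of gnu (depth 4)
ewe: right child of emu (depth 5)
eel: left child of emu (depth 5)
fox: right child of ewe (depth 6)
yak: right child of ram (depth 2)

Path to ewe: asp → ram → koi → gnu → emu → ewe, which is 5 edges.

5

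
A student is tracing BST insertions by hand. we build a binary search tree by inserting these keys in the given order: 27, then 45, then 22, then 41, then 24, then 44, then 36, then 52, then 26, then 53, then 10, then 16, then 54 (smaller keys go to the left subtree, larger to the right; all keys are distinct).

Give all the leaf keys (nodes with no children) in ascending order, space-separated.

Insert 27: tree is empty, so 27 becomes the root.
Insert 45: 45 > 27 → go right. Place as right child of 27.
Insert 22: 22 < 27 → go left. Place as left child of 27.
Insert 41: 41 > 27 → go right; 41 < 45 → go left. Place as left child of 45.
Insert 24: 24 < 27 → go left; 24 > 22 → go right. Place as right child of 22.
Insert 44: 44 > 27 → go right; 44 < 45 → go left; 44 > 41 → go right. Place as right child of 41.
Insert 36: 36 > 27 → go right; 36 < 45 → go left; 36 < 41 → go left. Place as left child of 41.
Insert 52: 52 > 27 → go right; 52 > 45 → go right. Place as right child of 45.
Insert 26: 26 < 27 → go left; 26 > 22 → go right; 26 > 24 → go right. Place as right child of 24.
Insert 53: 53 > 27 → go right; 53 > 45 → go right; 53 > 52 → go right. Place as right child of 52.
Insert 10: 10 < 27 → go left; 10 < 22 → go left. Place as left child of 22.
Insert 16: 16 < 27 → go left; 16 < 22 → go left; 16 > 10 → go right. Place as right child of 10.
Insert 54: 54 > 27 → go right; 54 > 45 → go right; 54 > 52 → go right; 54 > 53 → go right. Place as right child of 53.

16 26 36 44 54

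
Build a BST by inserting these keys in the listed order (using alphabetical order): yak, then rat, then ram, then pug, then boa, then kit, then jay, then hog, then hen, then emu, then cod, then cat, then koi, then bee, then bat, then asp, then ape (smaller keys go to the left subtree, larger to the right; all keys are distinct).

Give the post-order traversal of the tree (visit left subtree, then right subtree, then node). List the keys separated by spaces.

ape asp bat bee cat cod emu hen hog jay koi kit boa pug ram rat yak

yak: root
rat: left child of yak (depth 1)
ram: left child of rat (depth 2)
pug: left child of ram (depth 3)
boa: left child of pug (depth 4)
kit: right child of boa (depth 5)
jay: left child of kit (depth 6)
hog: left child of jay (depth 7)
hen: left child of hog (depth 8)
emu: left child of hen (depth 9)
cod: left child of emu (depth 10)
cat: left child of cod (depth 11)
koi: right child of kit (depth 6)
bee: left child of boa (depth 5)
bat: left child of bee (depth 6)
asp: left child of bat (depth 7)
ape: left child of asp (depth 8)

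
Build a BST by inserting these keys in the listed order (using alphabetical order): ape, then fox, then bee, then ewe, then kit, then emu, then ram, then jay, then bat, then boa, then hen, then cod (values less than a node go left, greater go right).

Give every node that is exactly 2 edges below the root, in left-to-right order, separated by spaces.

Insert ape: tree is empty, so ape becomes the root.
Insert fox: fox > ape → go right. Place as right child of ape.
Insert bee: bee > ape → go right; bee < fox → go left. Place as left child of fox.
Insert ewe: ewe > ape → go right; ewe < fox → go left; ewe > bee → go right. Place as right child of bee.
Insert kit: kit > ape → go right; kit > fox → go right. Place as right child of fox.
Insert emu: emu > ape → go right; emu < fox → go left; emu > bee → go right; emu < ewe → go left. Place as left child of ewe.
Insert ram: ram > ape → go right; ram > fox → go right; ram > kit → go right. Place as right child of kit.
Insert jay: jay > ape → go right; jay > fox → go right; jay < kit → go left. Place as left child of kit.
Insert bat: bat > ape → go right; bat < fox → go left; bat < bee → go left. Place as left child of bee.
Insert boa: boa > ape → go right; boa < fox → go left; boa > bee → go right; boa < ewe → go left; boa < emu → go left. Place as left child of emu.
Insert hen: hen > ape → go right; hen > fox → go right; hen < kit → go left; hen < jay → go left. Place as left child of jay.
Insert cod: cod > ape → go right; cod < fox → go left; cod > bee → go right; cod < ewe → go left; cod < emu → go left; cod > boa → go right. Place as right child of boa.

bee kit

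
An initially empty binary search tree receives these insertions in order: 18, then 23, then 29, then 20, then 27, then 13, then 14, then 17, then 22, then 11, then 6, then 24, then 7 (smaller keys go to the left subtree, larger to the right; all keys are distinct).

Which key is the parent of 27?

Resulting structure (node: left, right):
  18: L=13, R=23
  23: L=20, R=29
  29: L=27, R=–
  20: L=–, R=22
  27: L=24, R=–
  13: L=11, R=14
  14: L=–, R=17
  17: L=–, R=–
  22: L=–, R=–
  11: L=6, R=–
  6: L=–, R=7
  24: L=–, R=–
  7: L=–, R=–

29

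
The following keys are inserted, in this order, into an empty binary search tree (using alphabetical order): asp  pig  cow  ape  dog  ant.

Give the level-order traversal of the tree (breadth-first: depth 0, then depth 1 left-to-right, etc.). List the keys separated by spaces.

asp ape pig ant cow dog

Insert asp: tree is empty, so asp becomes the root.
Insert pig: pig > asp → go right. Place as right child of asp.
Insert cow: cow > asp → go right; cow < pig → go left. Place as left child of pig.
Insert ape: ape < asp → go left. Place as left child of asp.
Insert dog: dog > asp → go right; dog < pig → go left; dog > cow → go right. Place as right child of cow.
Insert ant: ant < asp → go left; ant < ape → go left. Place as left child of ape.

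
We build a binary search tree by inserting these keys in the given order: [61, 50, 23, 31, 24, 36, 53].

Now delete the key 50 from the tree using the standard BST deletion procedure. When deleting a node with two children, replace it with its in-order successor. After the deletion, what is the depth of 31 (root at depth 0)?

3

Insert 61: tree is empty, so 61 becomes the root.
Insert 50: 50 < 61 → go left. Place as left child of 61.
Insert 23: 23 < 61 → go left; 23 < 50 → go left. Place as left child of 50.
Insert 31: 31 < 61 → go left; 31 < 50 → go left; 31 > 23 → go right. Place as right child of 23.
Insert 24: 24 < 61 → go left; 24 < 50 → go left; 24 > 23 → go right; 24 < 31 → go left. Place as left child of 31.
Insert 36: 36 < 61 → go left; 36 < 50 → go left; 36 > 23 → go right; 36 > 31 → go right. Place as right child of 31.
Insert 53: 53 < 61 → go left; 53 > 50 → go right. Place as right child of 50.

Delete 50 (two children — replace with in-order successor).
After deletion, path to 31: 61 → 53 → 23 → 31.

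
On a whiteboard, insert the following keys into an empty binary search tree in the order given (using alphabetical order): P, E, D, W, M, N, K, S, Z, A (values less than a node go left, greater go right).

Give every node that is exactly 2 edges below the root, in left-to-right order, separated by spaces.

Insert P: tree is empty, so P becomes the root.
Insert E: E < P → go left. Place as left child of P.
Insert D: D < P → go left; D < E → go left. Place as left child of E.
Insert W: W > P → go right. Place as right child of P.
Insert M: M < P → go left; M > E → go right. Place as right child of E.
Insert N: N < P → go left; N > E → go right; N > M → go right. Place as right child of M.
Insert K: K < P → go left; K > E → go right; K < M → go left. Place as left child of M.
Insert S: S > P → go right; S < W → go left. Place as left child of W.
Insert Z: Z > P → go right; Z > W → go right. Place as right child of W.
Insert A: A < P → go left; A < E → go left; A < D → go left. Place as left child of D.

D M S Z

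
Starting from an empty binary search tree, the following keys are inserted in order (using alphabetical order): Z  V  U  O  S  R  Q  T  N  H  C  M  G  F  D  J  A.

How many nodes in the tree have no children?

Z: root
V: left child of Z (depth 1)
U: left child of V (depth 2)
O: left child of U (depth 3)
S: right child of O (depth 4)
R: left child of S (depth 5)
Q: left child of R (depth 6)
T: right child of S (depth 5)
N: left child of O (depth 4)
H: left child of N (depth 5)
C: left child of H (depth 6)
M: right child of H (depth 6)
G: right child of C (depth 7)
F: left child of G (depth 8)
D: left child of F (depth 9)
J: left child of M (depth 7)
A: left child of C (depth 7)

Leaves: A, D, J, Q, T — 5 in total.

5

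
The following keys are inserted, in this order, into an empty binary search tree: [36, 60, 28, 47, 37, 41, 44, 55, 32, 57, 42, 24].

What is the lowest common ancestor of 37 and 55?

Insert 36: tree is empty, so 36 becomes the root.
Insert 60: 60 > 36 → go right. Place as right child of 36.
Insert 28: 28 < 36 → go left. Place as left child of 36.
Insert 47: 47 > 36 → go right; 47 < 60 → go left. Place as left child of 60.
Insert 37: 37 > 36 → go right; 37 < 60 → go left; 37 < 47 → go left. Place as left child of 47.
Insert 41: 41 > 36 → go right; 41 < 60 → go left; 41 < 47 → go left; 41 > 37 → go right. Place as right child of 37.
Insert 44: 44 > 36 → go right; 44 < 60 → go left; 44 < 47 → go left; 44 > 37 → go right; 44 > 41 → go right. Place as right child of 41.
Insert 55: 55 > 36 → go right; 55 < 60 → go left; 55 > 47 → go right. Place as right child of 47.
Insert 32: 32 < 36 → go left; 32 > 28 → go right. Place as right child of 28.
Insert 57: 57 > 36 → go right; 57 < 60 → go left; 57 > 47 → go right; 57 > 55 → go right. Place as right child of 55.
Insert 42: 42 > 36 → go right; 42 < 60 → go left; 42 < 47 → go left; 42 > 37 → go right; 42 > 41 → go right; 42 < 44 → go left. Place as left child of 44.
Insert 24: 24 < 36 → go left; 24 < 28 → go left. Place as left child of 28.

Path to 37: 36 → 60 → 47 → 37
Path to 55: 36 → 60 → 47 → 55
The paths share a prefix ending at 47, then split left and right.

47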